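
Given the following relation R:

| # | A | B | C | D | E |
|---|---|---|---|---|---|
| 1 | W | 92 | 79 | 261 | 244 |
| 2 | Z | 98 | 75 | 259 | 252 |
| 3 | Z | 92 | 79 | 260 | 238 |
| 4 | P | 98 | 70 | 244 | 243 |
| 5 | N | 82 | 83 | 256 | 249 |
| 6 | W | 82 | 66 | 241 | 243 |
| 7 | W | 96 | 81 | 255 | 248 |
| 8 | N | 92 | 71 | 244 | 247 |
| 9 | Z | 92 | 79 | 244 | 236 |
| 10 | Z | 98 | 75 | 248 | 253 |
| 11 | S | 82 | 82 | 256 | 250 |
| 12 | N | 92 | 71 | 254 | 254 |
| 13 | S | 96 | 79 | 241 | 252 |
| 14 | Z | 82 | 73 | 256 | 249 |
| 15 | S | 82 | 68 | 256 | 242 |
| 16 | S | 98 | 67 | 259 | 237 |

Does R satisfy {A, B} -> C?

No

(A=W, B=92): row 1 → C = 79 ✓
(A=Z, B=98): rows 2, 10 → C = 75, 75 ✓
(A=Z, B=92): rows 3, 9 → C = 79, 79 ✓
(A=P, B=98): row 4 → C = 70 ✓
(A=N, B=82): row 5 → C = 83 ✓
(A=W, B=82): row 6 → C = 66 ✓
(A=W, B=96): row 7 → C = 81 ✓
(A=N, B=92): rows 8, 12 → C = 71, 71 ✓
(A=S, B=82): rows 11, 15 → C takes values {82, 68} — violation
(A=S, B=96): row 13 → C = 79 ✓
(A=Z, B=82): row 14 → C = 73 ✓
(A=S, B=98): row 16 → C = 67 ✓
Two rows agree on {A, B} but differ on C, so {A, B} -> C does not hold.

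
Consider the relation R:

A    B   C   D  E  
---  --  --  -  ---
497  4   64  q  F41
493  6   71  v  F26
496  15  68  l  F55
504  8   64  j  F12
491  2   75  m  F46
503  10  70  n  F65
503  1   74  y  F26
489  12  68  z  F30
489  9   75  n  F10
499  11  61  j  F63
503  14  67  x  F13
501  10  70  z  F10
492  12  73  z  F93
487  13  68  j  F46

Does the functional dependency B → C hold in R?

B=4: 1 row → C = 64 ✓
B=6: 1 row → C = 71 ✓
B=15: 1 row → C = 68 ✓
B=8: 1 row → C = 64 ✓
B=2: 1 row → C = 75 ✓
B=10: 2 rows → C = 70, 70 ✓
B=1: 1 row → C = 74 ✓
B=12: 2 rows → C takes values {68, 73} — violation
B=9: 1 row → C = 75 ✓
B=11: 1 row → C = 61 ✓
B=14: 1 row → C = 67 ✓
B=13: 1 row → C = 68 ✓
Two rows agree on B but differ on C, so B → C does not hold.

No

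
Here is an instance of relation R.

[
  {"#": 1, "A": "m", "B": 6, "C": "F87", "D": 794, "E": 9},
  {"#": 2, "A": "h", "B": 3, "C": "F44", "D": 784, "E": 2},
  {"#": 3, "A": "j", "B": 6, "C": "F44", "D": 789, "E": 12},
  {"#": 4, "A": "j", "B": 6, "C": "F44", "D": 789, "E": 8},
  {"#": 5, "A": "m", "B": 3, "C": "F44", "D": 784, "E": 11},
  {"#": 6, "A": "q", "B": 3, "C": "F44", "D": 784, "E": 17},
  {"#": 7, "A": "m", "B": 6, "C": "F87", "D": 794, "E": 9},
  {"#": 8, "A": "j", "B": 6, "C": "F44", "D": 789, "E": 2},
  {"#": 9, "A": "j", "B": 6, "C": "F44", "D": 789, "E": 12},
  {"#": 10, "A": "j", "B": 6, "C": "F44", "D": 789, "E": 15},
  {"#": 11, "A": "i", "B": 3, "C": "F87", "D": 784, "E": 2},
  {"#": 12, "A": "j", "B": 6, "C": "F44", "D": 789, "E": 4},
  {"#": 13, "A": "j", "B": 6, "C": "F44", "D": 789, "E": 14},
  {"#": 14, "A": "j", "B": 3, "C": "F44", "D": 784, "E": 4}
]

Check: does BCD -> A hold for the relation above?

(B=6, C=F87, D=794): rows 1, 7 → A = m, m ✓
(B=3, C=F44, D=784): rows 2, 5, 6, 14 → A takes values {h, m, q, j} — violation
(B=6, C=F44, D=789): rows 3, 4, 8, 9, 10, 12, 13 → A = j, j, j, j, j, j, j ✓
(B=3, C=F87, D=784): row 11 → A = i ✓
Two rows agree on BCD but differ on A, so BCD -> A does not hold.

No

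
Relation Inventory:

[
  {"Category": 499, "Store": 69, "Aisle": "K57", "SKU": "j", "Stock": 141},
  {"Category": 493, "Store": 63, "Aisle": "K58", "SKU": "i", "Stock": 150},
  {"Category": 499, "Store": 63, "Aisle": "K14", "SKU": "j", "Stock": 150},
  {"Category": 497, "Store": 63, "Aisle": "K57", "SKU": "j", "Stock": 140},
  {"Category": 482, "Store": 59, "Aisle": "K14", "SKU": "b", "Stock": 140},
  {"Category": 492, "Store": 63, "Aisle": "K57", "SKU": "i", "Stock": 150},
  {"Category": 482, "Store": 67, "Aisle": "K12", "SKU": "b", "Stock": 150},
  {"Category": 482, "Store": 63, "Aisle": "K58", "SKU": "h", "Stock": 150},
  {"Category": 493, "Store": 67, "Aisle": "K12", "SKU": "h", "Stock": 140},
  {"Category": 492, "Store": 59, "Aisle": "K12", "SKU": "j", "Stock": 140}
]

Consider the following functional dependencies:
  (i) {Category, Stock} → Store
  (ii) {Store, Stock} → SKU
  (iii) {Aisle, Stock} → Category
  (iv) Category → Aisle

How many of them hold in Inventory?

0

(i) {Category, Stock} → Store: (Category=482, Stock=150): 2 rows → Store takes values {67, 63} — violation — fails.
(ii) {Store, Stock} → SKU: (Store=63, Stock=150): 4 rows → SKU takes values {i, j, h} — violation; (Store=59, Stock=140): 2 rows → SKU takes values {b, j} — violation — fails.
(iii) {Aisle, Stock} → Category: (Aisle=K58, Stock=150): 2 rows → Category takes values {493, 482} — violation; (Aisle=K12, Stock=140): 2 rows → Category takes values {493, 492} — violation — fails.
(iv) Category → Aisle: Category=499: 2 rows → Aisle takes values {K57, K14} — violation; Category=493: 2 rows → Aisle takes values {K58, K12} — violation; Category=482: 3 rows → Aisle takes values {K14, K12, K58} — violation; Category=492: 2 rows → Aisle takes values {K57, K12} — violation — fails.
None of the 4 dependencies hold.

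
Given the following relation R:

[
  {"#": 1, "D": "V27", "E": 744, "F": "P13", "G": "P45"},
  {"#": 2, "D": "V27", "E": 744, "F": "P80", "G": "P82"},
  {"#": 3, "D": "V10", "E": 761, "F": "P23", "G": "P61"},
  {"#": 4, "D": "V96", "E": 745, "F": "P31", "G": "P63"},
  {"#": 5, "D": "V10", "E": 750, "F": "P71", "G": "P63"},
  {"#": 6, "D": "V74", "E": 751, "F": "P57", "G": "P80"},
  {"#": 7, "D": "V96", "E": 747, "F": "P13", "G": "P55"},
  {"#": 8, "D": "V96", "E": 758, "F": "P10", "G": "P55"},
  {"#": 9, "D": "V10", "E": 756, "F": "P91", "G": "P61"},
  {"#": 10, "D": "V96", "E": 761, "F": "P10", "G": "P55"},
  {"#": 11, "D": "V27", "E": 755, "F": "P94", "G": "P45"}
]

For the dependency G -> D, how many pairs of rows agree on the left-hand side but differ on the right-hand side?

G=P45: all 2 rows agree on D — 0 pairs.
G=P61: all 2 rows agree on D — 0 pairs.
G=P63: violating pairs (4,5) — 1 pair.
G=P55: all 3 rows agree on D — 0 pairs.

1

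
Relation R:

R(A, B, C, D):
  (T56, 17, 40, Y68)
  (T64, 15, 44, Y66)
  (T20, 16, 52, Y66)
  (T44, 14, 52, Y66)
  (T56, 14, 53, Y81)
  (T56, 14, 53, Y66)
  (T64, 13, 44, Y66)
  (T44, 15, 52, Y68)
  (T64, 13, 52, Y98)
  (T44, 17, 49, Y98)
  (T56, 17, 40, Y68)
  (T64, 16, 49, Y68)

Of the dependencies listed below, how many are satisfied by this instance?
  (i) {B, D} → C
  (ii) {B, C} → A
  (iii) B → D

(i) {B, D} → C: (B=14, D=Y66): 2 rows → C takes values {52, 53} — violation — fails.
(ii) {B, C} → A: every LHS value maps to a single RHS value — holds.
(iii) B → D: B=17: 3 rows → D takes values {Y68, Y98} — violation; B=15: 2 rows → D takes values {Y66, Y68} — violation; B=16: 2 rows → D takes values {Y66, Y68} — violation; B=14: 3 rows → D takes values {Y66, Y81} — violation; B=13: 2 rows → D takes values {Y66, Y98} — violation — fails.
1 of the 3 dependencies holds.

1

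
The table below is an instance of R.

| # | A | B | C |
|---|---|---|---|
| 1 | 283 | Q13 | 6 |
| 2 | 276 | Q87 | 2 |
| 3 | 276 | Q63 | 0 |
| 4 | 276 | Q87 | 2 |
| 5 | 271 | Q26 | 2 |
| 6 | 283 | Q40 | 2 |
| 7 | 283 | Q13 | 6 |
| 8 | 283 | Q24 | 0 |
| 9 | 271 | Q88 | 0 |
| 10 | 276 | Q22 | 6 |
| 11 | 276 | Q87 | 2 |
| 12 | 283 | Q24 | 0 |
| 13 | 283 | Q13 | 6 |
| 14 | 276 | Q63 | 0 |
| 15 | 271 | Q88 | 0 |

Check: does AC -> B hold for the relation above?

(A=283, C=6): rows 1, 7, 13 → B = Q13, Q13, Q13 ✓
(A=276, C=2): rows 2, 4, 11 → B = Q87, Q87, Q87 ✓
(A=276, C=0): rows 3, 14 → B = Q63, Q63 ✓
(A=271, C=2): row 5 → B = Q26 ✓
(A=283, C=2): row 6 → B = Q40 ✓
(A=283, C=0): rows 8, 12 → B = Q24, Q24 ✓
(A=271, C=0): rows 9, 15 → B = Q88, Q88 ✓
(A=276, C=6): row 10 → B = Q22 ✓
Every AC value is associated with a single B value, so AC -> B holds.

Yes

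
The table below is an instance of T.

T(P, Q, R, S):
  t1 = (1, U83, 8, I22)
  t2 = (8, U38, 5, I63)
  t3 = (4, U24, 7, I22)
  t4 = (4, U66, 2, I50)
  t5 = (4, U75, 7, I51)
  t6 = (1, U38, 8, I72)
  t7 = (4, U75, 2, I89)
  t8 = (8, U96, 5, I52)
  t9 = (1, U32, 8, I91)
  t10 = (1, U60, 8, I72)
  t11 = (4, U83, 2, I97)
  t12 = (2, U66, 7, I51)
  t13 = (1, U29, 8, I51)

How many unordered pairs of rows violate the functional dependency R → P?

R=8: all 5 rows agree on P — 0 pairs.
R=5: all 2 rows agree on P — 0 pairs.
R=7: violating pairs (3,12), (5,12) — 2 pairs.
R=2: all 3 rows agree on P — 0 pairs.

2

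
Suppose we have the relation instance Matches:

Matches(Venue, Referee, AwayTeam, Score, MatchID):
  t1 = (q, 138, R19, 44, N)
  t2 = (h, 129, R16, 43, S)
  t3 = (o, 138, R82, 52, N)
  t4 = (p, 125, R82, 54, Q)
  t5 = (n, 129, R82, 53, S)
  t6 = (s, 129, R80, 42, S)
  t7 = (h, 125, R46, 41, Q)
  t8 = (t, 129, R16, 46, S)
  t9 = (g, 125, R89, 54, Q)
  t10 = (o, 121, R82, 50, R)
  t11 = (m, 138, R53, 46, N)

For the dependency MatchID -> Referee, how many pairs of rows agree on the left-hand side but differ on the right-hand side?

MatchID=N: all 3 rows agree on Referee — 0 pairs.
MatchID=S: all 4 rows agree on Referee — 0 pairs.
MatchID=Q: all 3 rows agree on Referee — 0 pairs.

0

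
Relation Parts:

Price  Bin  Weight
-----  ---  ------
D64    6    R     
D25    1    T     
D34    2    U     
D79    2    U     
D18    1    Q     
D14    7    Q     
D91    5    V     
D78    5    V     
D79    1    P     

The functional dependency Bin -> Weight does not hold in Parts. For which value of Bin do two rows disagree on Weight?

Bin=6: 1 row → Weight = R ✓
Bin=1: 3 rows → Weight takes values {T, Q, P} — violation
Bin=2: 2 rows → Weight = U, U ✓
Bin=7: 1 row → Weight = Q ✓
Bin=5: 2 rows → Weight = V, V ✓
The only Bin value with inconsistent Weight is Bin=1.

1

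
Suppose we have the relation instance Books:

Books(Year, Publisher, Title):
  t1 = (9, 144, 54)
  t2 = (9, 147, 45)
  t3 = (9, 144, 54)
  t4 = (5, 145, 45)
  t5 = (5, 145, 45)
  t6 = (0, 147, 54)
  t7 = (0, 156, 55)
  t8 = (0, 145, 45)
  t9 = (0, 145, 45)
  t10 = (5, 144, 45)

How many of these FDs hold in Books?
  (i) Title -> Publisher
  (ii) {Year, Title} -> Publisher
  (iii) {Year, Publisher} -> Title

(i) Title -> Publisher: Title=54: rows 1, 3, 6 → Publisher takes values {144, 147} — violation; Title=45: rows 2, 4, 5, 8, 9, 10 → Publisher takes values {147, 145, 144} — violation — fails.
(ii) {Year, Title} -> Publisher: (Year=5, Title=45): rows 4, 5, 10 → Publisher takes values {145, 144} — violation — fails.
(iii) {Year, Publisher} -> Title: every LHS value maps to a single RHS value — holds.
1 of the 3 dependencies holds.

1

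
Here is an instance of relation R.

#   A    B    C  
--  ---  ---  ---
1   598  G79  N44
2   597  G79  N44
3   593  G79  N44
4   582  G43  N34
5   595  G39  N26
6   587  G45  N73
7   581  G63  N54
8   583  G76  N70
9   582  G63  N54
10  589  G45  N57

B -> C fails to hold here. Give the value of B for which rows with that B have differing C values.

B=G79: rows 1, 2, 3 → C = N44, N44, N44 ✓
B=G43: row 4 → C = N34 ✓
B=G39: row 5 → C = N26 ✓
B=G45: rows 6, 10 → C takes values {N73, N57} — violation
B=G63: rows 7, 9 → C = N54, N54 ✓
B=G76: row 8 → C = N70 ✓
The only B value with inconsistent C is B=G45.

G45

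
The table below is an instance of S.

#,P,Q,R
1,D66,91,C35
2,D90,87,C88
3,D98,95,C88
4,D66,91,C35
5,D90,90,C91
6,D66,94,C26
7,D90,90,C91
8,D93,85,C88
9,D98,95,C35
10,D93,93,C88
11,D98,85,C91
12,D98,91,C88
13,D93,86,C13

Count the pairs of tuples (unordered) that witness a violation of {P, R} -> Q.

2

(P=D66, R=C35): all 2 rows agree on Q — 0 pairs.
(P=D98, R=C88): violating pairs (3,12) — 1 pair.
(P=D90, R=C91): all 2 rows agree on Q — 0 pairs.
(P=D93, R=C88): violating pairs (8,10) — 1 pair.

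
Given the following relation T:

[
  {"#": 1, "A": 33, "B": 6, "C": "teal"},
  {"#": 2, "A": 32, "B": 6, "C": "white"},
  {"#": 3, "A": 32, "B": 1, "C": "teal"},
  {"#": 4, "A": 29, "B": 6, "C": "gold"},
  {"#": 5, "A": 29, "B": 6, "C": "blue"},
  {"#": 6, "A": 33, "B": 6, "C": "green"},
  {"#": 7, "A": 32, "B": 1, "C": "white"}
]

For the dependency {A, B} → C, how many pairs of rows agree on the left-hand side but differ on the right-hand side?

3

(A=33, B=6): violating pairs (1,6) — 1 pair.
(A=32, B=1): violating pairs (3,7) — 1 pair.
(A=29, B=6): violating pairs (4,5) — 1 pair.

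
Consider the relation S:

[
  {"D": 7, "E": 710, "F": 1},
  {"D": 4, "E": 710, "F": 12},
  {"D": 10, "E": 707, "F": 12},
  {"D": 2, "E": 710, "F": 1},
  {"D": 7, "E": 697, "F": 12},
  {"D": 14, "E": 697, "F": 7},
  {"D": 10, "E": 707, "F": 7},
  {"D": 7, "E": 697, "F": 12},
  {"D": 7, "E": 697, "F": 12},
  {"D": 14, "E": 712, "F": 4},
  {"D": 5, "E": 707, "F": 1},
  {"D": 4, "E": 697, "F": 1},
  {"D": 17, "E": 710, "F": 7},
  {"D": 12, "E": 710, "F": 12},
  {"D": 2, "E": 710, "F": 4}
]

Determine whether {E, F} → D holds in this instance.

(E=710, F=1): 2 rows → D takes values {7, 2} — violation
(E=710, F=12): 2 rows → D takes values {4, 12} — violation
(E=707, F=12): 1 row → D = 10 ✓
(E=697, F=12): 3 rows → D = 7, 7, 7 ✓
(E=697, F=7): 1 row → D = 14 ✓
(E=707, F=7): 1 row → D = 10 ✓
(E=712, F=4): 1 row → D = 14 ✓
(E=707, F=1): 1 row → D = 5 ✓
(E=697, F=1): 1 row → D = 4 ✓
(E=710, F=7): 1 row → D = 17 ✓
(E=710, F=4): 1 row → D = 2 ✓
Two rows agree on {E, F} but differ on D, so {E, F} → D does not hold.

No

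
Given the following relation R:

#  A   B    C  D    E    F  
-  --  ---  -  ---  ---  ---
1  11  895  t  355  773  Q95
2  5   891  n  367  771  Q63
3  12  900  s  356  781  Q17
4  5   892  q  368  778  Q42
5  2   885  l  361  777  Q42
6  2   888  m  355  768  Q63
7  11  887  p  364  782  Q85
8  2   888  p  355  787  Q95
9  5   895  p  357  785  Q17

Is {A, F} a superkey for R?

All 9 rows have distinct {A, F} values, so {A, F} → (all attributes) holds and {A, F} is a superkey.

Yes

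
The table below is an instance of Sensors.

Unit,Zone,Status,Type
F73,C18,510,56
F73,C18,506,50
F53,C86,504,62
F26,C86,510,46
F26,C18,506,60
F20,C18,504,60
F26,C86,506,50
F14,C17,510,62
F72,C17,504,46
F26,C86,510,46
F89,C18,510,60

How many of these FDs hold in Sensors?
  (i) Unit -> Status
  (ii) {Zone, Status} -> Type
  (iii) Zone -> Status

(i) Unit -> Status: Unit=F73: 2 rows → Status takes values {510, 506} — violation; Unit=F26: 4 rows → Status takes values {510, 506} — violation — fails.
(ii) {Zone, Status} -> Type: (Zone=C18, Status=510): 2 rows → Type takes values {56, 60} — violation; (Zone=C18, Status=506): 2 rows → Type takes values {50, 60} — violation — fails.
(iii) Zone -> Status: Zone=C18: 5 rows → Status takes values {510, 506, 504} — violation; Zone=C86: 4 rows → Status takes values {504, 510, 506} — violation; Zone=C17: 2 rows → Status takes values {510, 504} — violation — fails.
None of the 3 dependencies hold.

0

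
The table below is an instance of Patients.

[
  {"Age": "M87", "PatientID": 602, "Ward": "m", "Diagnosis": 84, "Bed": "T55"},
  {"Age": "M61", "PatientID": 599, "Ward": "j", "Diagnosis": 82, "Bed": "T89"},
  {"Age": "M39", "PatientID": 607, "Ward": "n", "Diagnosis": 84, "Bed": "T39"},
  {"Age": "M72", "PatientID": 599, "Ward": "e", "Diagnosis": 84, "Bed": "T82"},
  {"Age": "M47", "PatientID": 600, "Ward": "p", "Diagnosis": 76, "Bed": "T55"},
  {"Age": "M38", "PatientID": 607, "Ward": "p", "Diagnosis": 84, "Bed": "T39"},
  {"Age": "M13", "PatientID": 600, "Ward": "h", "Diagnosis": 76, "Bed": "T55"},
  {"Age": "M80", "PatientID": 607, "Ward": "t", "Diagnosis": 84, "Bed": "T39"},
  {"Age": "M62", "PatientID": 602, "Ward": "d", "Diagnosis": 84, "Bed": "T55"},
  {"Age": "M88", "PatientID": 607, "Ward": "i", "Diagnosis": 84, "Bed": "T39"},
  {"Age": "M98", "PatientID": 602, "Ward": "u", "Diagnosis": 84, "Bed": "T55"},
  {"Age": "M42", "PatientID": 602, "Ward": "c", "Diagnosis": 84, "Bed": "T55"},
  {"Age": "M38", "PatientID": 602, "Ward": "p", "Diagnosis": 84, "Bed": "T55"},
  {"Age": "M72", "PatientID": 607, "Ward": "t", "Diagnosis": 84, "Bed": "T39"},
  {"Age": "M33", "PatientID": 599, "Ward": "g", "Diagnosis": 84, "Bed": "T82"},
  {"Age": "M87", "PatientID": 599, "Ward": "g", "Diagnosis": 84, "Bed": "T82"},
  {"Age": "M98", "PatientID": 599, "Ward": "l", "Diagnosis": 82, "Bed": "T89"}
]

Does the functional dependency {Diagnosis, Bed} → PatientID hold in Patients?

(Diagnosis=84, Bed=T55): 5 rows → PatientID = 602, 602, 602, 602, 602 ✓
(Diagnosis=82, Bed=T89): 2 rows → PatientID = 599, 599 ✓
(Diagnosis=84, Bed=T39): 5 rows → PatientID = 607, 607, 607, 607, 607 ✓
(Diagnosis=84, Bed=T82): 3 rows → PatientID = 599, 599, 599 ✓
(Diagnosis=76, Bed=T55): 2 rows → PatientID = 600, 600 ✓
Every {Diagnosis, Bed} value is associated with a single PatientID value, so {Diagnosis, Bed} → PatientID holds.

Yes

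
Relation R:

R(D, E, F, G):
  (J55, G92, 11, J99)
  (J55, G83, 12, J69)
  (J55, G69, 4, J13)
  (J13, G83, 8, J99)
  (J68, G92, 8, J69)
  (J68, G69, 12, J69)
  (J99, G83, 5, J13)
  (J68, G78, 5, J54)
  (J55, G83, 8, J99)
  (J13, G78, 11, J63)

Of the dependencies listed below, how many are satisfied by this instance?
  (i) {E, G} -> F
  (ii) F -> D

(i) {E, G} -> F: every LHS value maps to a single RHS value — holds.
(ii) F -> D: F=11: 2 rows → D takes values {J55, J13} — violation; F=12: 2 rows → D takes values {J55, J68} — violation; F=8: 3 rows → D takes values {J13, J68, J55} — violation; F=5: 2 rows → D takes values {J99, J68} — violation — fails.
1 of the 2 dependencies holds.

1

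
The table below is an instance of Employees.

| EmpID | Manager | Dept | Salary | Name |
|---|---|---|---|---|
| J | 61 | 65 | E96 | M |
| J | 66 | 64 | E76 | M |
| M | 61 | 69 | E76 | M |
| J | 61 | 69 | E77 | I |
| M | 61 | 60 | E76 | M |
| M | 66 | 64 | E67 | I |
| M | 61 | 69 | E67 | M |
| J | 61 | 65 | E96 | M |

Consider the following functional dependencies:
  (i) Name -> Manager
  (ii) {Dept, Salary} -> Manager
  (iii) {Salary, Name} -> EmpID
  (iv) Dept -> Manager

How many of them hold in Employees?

2

(i) Name -> Manager: Name=M: 6 rows → Manager takes values {61, 66} — violation; Name=I: 2 rows → Manager takes values {61, 66} — violation — fails.
(ii) {Dept, Salary} -> Manager: every LHS value maps to a single RHS value — holds.
(iii) {Salary, Name} -> EmpID: (Salary=E76, Name=M): 3 rows → EmpID takes values {J, M} — violation — fails.
(iv) Dept -> Manager: every LHS value maps to a single RHS value — holds.
2 of the 4 dependencies hold.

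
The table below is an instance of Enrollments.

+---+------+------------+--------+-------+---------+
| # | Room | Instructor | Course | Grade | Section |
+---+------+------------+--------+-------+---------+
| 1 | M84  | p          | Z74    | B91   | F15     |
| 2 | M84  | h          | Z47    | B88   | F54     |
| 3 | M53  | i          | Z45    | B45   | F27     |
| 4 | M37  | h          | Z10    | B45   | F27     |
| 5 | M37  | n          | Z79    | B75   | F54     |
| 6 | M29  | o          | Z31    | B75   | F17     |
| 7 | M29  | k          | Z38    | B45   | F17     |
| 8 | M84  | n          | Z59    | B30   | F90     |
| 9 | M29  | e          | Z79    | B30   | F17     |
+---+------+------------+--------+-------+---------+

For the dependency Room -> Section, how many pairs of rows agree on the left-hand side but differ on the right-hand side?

4

Room=M84: violating pairs (1,2), (1,8), (2,8) — 3 pairs.
Room=M37: violating pairs (4,5) — 1 pair.
Room=M29: all 3 rows agree on Section — 0 pairs.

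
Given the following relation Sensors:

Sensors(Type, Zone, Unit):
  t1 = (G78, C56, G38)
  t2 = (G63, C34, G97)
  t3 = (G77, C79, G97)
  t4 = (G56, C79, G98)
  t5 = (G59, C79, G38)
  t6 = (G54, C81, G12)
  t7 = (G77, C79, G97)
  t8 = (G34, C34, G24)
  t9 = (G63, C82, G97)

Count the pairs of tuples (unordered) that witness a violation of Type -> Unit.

Type=G63: all 2 rows agree on Unit — 0 pairs.
Type=G77: all 2 rows agree on Unit — 0 pairs.

0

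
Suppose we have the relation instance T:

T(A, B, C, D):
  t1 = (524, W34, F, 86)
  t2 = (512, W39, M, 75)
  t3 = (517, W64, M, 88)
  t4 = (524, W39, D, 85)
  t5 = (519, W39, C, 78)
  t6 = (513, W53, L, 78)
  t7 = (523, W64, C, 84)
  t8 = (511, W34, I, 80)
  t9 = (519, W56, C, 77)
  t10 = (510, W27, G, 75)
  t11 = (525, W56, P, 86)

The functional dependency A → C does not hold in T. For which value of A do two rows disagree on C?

524

A=524: rows 1, 4 → C takes values {F, D} — violation
A=512: row 2 → C = M ✓
A=517: row 3 → C = M ✓
A=519: rows 5, 9 → C = C, C ✓
A=513: row 6 → C = L ✓
A=523: row 7 → C = C ✓
A=511: row 8 → C = I ✓
A=510: row 10 → C = G ✓
A=525: row 11 → C = P ✓
The only A value with inconsistent C is A=524.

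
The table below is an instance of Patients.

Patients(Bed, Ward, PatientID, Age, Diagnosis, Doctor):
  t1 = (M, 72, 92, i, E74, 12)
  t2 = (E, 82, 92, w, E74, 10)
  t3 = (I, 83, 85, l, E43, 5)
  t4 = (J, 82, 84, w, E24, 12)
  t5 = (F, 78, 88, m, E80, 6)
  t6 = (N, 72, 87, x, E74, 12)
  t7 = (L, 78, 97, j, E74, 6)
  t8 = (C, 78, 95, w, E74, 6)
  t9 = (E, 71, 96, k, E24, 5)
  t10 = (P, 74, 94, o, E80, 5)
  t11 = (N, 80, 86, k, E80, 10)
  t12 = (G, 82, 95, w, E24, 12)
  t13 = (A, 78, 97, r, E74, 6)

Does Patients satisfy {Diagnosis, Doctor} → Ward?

Yes

(Diagnosis=E74, Doctor=12): rows 1, 6 → Ward = 72, 72 ✓
(Diagnosis=E74, Doctor=10): row 2 → Ward = 82 ✓
(Diagnosis=E43, Doctor=5): row 3 → Ward = 83 ✓
(Diagnosis=E24, Doctor=12): rows 4, 12 → Ward = 82, 82 ✓
(Diagnosis=E80, Doctor=6): row 5 → Ward = 78 ✓
(Diagnosis=E74, Doctor=6): rows 7, 8, 13 → Ward = 78, 78, 78 ✓
(Diagnosis=E24, Doctor=5): row 9 → Ward = 71 ✓
(Diagnosis=E80, Doctor=5): row 10 → Ward = 74 ✓
(Diagnosis=E80, Doctor=10): row 11 → Ward = 80 ✓
Every {Diagnosis, Doctor} value is associated with a single Ward value, so {Diagnosis, Doctor} → Ward holds.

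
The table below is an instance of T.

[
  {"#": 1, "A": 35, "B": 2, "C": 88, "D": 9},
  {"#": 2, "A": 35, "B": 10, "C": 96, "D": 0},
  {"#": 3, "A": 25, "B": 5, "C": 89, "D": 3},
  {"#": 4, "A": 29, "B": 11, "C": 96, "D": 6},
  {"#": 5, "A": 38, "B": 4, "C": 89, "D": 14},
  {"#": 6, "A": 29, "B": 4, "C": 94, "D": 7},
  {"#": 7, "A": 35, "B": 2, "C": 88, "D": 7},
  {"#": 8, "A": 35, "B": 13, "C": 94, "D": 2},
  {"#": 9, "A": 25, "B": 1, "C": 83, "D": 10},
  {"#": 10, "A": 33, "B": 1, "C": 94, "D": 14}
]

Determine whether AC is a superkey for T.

No

Rows 1 and 7 have the same AC value (A=35, C=88) but are distinct tuples, so AC does not determine every attribute — not a superkey.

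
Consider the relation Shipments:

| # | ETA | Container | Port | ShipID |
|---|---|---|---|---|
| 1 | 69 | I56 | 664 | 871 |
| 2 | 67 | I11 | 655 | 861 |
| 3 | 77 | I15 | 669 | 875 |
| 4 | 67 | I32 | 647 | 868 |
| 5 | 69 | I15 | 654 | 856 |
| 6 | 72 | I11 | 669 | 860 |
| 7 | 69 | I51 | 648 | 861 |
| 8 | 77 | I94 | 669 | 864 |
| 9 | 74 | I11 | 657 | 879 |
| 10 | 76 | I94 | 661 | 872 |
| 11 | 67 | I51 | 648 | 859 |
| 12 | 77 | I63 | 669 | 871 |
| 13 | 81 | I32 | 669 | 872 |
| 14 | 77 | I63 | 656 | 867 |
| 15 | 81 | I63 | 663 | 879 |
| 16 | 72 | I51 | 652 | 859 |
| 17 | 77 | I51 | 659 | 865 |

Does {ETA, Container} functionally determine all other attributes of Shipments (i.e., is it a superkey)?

Rows 12 and 14 have the same {ETA, Container} value (ETA=77, Container=I63) but are distinct tuples, so {ETA, Container} does not determine every attribute — not a superkey.

No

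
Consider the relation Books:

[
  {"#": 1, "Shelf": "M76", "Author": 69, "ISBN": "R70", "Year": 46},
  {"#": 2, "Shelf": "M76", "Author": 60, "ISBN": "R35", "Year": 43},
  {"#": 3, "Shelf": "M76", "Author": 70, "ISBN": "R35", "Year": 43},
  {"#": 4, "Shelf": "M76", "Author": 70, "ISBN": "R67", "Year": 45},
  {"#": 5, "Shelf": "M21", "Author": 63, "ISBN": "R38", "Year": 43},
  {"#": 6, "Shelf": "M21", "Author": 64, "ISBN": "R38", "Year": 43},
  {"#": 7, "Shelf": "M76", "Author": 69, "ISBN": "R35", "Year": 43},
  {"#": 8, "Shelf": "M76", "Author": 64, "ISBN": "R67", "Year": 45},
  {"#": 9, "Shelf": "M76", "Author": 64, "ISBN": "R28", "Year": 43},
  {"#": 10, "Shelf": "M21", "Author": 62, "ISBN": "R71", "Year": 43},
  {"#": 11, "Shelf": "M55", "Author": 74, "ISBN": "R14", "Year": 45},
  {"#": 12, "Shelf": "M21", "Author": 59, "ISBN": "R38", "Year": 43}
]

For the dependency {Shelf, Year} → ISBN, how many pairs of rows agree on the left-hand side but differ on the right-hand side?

6

(Shelf=M76, Year=43): violating pairs (2,9), (3,9), (7,9) — 3 pairs.
(Shelf=M76, Year=45): all 2 rows agree on ISBN — 0 pairs.
(Shelf=M21, Year=43): violating pairs (5,10), (6,10), (10,12) — 3 pairs.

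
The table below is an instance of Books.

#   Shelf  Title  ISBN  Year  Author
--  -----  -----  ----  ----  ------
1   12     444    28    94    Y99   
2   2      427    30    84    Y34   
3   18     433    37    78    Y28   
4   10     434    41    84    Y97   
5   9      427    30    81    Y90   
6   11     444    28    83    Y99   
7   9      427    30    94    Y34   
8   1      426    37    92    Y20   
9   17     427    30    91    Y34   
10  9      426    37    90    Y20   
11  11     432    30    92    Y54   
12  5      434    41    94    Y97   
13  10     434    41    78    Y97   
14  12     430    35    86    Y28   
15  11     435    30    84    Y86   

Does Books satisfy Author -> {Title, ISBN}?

No

Author=Y99: rows 1, 6 → {Title,ISBN} = (444, 28), (444, 28) ✓
Author=Y34: rows 2, 7, 9 → {Title,ISBN} = (427, 30), (427, 30), (427, 30) ✓
Author=Y28: rows 3, 14 → {Title,ISBN} takes values {(433, 37), (430, 35)} — violation
Author=Y97: rows 4, 12, 13 → {Title,ISBN} = (434, 41), (434, 41), (434, 41) ✓
Author=Y90: row 5 → {Title,ISBN} = (427, 30) ✓
Author=Y20: rows 8, 10 → {Title,ISBN} = (426, 37), (426, 37) ✓
Author=Y54: row 11 → {Title,ISBN} = (432, 30) ✓
Author=Y86: row 15 → {Title,ISBN} = (435, 30) ✓
Two rows agree on Author but differ on {Title, ISBN}, so Author -> {Title, ISBN} does not hold.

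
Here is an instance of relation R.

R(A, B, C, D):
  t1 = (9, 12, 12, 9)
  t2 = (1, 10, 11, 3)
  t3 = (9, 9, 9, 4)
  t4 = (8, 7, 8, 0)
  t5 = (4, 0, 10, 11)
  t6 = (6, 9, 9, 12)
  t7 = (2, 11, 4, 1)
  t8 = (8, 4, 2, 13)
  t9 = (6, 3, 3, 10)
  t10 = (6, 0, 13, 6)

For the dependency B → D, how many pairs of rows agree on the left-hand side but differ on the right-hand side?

B=9: violating pairs (3,6) — 1 pair.
B=0: violating pairs (5,10) — 1 pair.

2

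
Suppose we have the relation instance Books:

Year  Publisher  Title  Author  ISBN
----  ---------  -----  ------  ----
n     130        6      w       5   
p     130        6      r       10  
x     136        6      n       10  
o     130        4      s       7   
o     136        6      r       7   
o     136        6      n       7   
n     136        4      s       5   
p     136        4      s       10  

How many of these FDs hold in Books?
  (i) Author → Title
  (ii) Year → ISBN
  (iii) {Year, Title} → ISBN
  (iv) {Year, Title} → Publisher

(i) Author → Title: every LHS value maps to a single RHS value — holds.
(ii) Year → ISBN: every LHS value maps to a single RHS value — holds.
(iii) {Year, Title} → ISBN: every LHS value maps to a single RHS value — holds.
(iv) {Year, Title} → Publisher: every LHS value maps to a single RHS value — holds.
4 of the 4 dependencies hold.

4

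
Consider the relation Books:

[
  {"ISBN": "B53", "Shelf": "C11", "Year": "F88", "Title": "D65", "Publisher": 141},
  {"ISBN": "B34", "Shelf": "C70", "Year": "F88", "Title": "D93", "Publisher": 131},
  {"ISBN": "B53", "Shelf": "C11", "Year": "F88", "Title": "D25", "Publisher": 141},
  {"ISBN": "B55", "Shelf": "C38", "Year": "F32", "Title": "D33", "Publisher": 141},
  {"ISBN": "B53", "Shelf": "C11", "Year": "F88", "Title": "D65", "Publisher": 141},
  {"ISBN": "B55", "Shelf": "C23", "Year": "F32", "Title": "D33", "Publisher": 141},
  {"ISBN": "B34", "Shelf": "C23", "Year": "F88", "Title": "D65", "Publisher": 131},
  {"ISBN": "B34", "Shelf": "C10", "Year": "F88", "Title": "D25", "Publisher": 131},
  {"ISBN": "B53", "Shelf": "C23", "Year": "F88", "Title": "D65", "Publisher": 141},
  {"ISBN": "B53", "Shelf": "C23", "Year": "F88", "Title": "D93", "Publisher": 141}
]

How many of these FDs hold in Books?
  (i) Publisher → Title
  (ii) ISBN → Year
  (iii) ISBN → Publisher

(i) Publisher → Title: Publisher=141: 7 rows → Title takes values {D65, D25, D33, D93} — violation; Publisher=131: 3 rows → Title takes values {D93, D65, D25} — violation — fails.
(ii) ISBN → Year: every LHS value maps to a single RHS value — holds.
(iii) ISBN → Publisher: every LHS value maps to a single RHS value — holds.
2 of the 3 dependencies hold.

2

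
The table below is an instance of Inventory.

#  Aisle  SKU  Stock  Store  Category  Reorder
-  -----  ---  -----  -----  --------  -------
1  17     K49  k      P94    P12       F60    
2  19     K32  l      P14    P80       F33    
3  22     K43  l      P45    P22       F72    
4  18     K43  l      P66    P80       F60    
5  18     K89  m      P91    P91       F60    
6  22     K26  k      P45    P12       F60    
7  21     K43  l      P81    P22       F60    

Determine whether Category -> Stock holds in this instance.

Category=P12: rows 1, 6 → Stock = k, k ✓
Category=P80: rows 2, 4 → Stock = l, l ✓
Category=P22: rows 3, 7 → Stock = l, l ✓
Category=P91: row 5 → Stock = m ✓
Every Category value is associated with a single Stock value, so Category -> Stock holds.

Yes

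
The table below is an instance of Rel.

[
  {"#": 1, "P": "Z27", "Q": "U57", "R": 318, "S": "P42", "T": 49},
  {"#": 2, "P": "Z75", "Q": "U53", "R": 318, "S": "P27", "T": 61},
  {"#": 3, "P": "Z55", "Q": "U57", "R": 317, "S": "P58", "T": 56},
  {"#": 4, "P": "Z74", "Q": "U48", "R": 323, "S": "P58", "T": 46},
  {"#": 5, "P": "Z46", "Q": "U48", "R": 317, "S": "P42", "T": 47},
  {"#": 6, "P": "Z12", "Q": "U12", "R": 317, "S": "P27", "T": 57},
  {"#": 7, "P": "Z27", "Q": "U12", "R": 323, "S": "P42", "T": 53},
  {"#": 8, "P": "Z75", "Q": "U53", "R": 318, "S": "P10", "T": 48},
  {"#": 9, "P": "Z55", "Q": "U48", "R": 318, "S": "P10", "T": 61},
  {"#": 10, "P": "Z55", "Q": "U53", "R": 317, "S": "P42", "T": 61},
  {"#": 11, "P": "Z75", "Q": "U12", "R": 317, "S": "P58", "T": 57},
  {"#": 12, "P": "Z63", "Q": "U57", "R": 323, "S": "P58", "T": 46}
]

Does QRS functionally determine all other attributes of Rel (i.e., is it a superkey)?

Yes

All 12 rows have distinct QRS values, so QRS → (all attributes) holds and QRS is a superkey.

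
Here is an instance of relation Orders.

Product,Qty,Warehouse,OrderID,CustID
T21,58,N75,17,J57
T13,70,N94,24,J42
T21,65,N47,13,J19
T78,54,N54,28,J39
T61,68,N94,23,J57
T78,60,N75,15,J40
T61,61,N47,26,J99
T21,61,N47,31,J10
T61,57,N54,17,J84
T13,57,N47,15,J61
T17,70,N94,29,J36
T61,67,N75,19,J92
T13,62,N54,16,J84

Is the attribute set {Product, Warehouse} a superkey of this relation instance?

Two distinct rows share (Product=T21, Warehouse=N47), so {Product, Warehouse} does not determine every attribute — not a superkey.

No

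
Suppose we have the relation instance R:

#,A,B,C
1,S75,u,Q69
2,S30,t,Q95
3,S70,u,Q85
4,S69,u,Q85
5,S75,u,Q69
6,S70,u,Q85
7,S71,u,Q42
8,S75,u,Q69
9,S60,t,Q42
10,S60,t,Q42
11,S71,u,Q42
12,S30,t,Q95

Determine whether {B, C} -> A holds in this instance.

No

(B=u, C=Q69): rows 1, 5, 8 → A = S75, S75, S75 ✓
(B=t, C=Q95): rows 2, 12 → A = S30, S30 ✓
(B=u, C=Q85): rows 3, 4, 6 → A takes values {S70, S69} — violation
(B=u, C=Q42): rows 7, 11 → A = S71, S71 ✓
(B=t, C=Q42): rows 9, 10 → A = S60, S60 ✓
Two rows agree on {B, C} but differ on A, so {B, C} -> A does not hold.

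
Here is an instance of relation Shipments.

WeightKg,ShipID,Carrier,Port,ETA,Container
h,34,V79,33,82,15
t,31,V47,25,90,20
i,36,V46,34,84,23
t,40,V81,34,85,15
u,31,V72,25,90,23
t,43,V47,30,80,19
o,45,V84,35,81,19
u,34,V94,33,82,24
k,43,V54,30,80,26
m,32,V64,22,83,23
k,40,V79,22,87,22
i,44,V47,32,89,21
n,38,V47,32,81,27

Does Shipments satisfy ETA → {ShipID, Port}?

No

ETA=82: 2 rows → {ShipID,Port} = (34, 33), (34, 33) ✓
ETA=90: 2 rows → {ShipID,Port} = (31, 25), (31, 25) ✓
ETA=84: 1 row → {ShipID,Port} = (36, 34) ✓
ETA=85: 1 row → {ShipID,Port} = (40, 34) ✓
ETA=80: 2 rows → {ShipID,Port} = (43, 30), (43, 30) ✓
ETA=81: 2 rows → {ShipID,Port} takes values {(45, 35), (38, 32)} — violation
ETA=83: 1 row → {ShipID,Port} = (32, 22) ✓
ETA=87: 1 row → {ShipID,Port} = (40, 22) ✓
ETA=89: 1 row → {ShipID,Port} = (44, 32) ✓
Two rows agree on ETA but differ on {ShipID, Port}, so ETA → {ShipID, Port} does not hold.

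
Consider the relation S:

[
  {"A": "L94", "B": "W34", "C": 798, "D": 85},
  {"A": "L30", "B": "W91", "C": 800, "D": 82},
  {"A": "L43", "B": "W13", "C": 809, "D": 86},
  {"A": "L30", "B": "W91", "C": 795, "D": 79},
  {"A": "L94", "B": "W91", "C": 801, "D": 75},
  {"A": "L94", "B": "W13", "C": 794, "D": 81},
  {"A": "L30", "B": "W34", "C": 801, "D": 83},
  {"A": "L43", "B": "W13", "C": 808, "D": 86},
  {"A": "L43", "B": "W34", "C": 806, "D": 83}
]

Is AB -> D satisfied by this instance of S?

No

(A=L94, B=W34): 1 row → D = 85 ✓
(A=L30, B=W91): 2 rows → D takes values {82, 79} — violation
(A=L43, B=W13): 2 rows → D = 86, 86 ✓
(A=L94, B=W91): 1 row → D = 75 ✓
(A=L94, B=W13): 1 row → D = 81 ✓
(A=L30, B=W34): 1 row → D = 83 ✓
(A=L43, B=W34): 1 row → D = 83 ✓
Two rows agree on AB but differ on D, so AB -> D does not hold.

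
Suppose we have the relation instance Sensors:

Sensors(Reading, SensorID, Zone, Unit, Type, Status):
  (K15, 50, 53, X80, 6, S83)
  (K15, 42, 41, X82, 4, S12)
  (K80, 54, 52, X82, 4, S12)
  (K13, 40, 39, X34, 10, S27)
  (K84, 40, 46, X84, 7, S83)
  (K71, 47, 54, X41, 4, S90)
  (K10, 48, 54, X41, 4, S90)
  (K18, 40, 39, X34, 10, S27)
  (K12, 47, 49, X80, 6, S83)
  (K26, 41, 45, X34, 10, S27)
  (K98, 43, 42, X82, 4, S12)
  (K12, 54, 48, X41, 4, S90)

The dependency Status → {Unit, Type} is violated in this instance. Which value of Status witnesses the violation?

Status=S83: 3 rows → {Unit,Type} takes values {(X80, 6), (X84, 7)} — violation
Status=S12: 3 rows → {Unit,Type} = (X82, 4), (X82, 4), (X82, 4) ✓
Status=S27: 3 rows → {Unit,Type} = (X34, 10), (X34, 10), (X34, 10) ✓
Status=S90: 3 rows → {Unit,Type} = (X41, 4), (X41, 4), (X41, 4) ✓
The only Status value with inconsistent RHS is Status=S83.

S83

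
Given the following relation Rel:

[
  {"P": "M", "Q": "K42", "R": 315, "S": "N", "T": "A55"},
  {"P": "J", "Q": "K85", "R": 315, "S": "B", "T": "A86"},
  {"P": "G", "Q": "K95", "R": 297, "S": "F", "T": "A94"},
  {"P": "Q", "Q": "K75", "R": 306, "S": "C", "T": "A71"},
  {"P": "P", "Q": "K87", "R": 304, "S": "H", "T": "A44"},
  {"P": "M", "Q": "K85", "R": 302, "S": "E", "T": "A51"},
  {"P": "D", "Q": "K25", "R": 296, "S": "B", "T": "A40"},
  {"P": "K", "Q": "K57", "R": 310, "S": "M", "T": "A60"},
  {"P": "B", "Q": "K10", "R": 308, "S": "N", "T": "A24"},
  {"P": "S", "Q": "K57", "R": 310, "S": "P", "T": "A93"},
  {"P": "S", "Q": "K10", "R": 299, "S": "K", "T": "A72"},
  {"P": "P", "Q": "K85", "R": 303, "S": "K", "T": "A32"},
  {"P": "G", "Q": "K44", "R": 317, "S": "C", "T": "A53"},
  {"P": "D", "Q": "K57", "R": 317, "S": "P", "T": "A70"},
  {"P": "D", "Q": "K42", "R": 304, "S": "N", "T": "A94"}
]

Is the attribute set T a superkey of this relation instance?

No

Two distinct rows share T=A94, so T does not determine every attribute — not a superkey.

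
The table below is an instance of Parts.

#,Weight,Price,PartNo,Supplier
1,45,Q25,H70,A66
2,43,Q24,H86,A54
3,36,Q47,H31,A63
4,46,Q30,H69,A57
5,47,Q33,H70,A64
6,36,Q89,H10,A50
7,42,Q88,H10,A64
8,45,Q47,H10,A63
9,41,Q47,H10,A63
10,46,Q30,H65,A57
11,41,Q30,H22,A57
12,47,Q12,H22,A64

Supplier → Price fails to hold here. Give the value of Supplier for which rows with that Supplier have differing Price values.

Supplier=A66: row 1 → Price = Q25 ✓
Supplier=A54: row 2 → Price = Q24 ✓
Supplier=A63: rows 3, 8, 9 → Price = Q47, Q47, Q47 ✓
Supplier=A57: rows 4, 10, 11 → Price = Q30, Q30, Q30 ✓
Supplier=A64: rows 5, 7, 12 → Price takes values {Q33, Q88, Q12} — violation
Supplier=A50: row 6 → Price = Q89 ✓
The only Supplier value with inconsistent Price is Supplier=A64.

A64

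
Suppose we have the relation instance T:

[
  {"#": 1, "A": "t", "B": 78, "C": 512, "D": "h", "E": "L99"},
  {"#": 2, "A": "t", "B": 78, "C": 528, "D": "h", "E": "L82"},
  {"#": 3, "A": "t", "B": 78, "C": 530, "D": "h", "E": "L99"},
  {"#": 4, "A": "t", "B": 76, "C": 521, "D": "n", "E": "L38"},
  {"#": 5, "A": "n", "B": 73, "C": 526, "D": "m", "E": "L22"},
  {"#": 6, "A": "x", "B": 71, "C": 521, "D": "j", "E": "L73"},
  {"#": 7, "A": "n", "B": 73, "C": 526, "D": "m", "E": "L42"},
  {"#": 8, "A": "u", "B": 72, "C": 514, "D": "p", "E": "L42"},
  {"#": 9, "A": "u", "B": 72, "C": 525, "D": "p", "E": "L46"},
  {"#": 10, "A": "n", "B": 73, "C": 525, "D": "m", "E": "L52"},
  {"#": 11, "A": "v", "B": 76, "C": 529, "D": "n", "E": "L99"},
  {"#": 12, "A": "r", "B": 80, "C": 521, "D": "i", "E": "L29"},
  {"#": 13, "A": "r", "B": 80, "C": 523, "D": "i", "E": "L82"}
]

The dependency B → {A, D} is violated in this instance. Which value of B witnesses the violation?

76

B=78: rows 1, 2, 3 → {A,D} = (t, h), (t, h), (t, h) ✓
B=76: rows 4, 11 → {A,D} takes values {(t, n), (v, n)} — violation
B=73: rows 5, 7, 10 → {A,D} = (n, m), (n, m), (n, m) ✓
B=71: row 6 → {A,D} = (x, j) ✓
B=72: rows 8, 9 → {A,D} = (u, p), (u, p) ✓
B=80: rows 12, 13 → {A,D} = (r, i), (r, i) ✓
The only B value with inconsistent RHS is B=76.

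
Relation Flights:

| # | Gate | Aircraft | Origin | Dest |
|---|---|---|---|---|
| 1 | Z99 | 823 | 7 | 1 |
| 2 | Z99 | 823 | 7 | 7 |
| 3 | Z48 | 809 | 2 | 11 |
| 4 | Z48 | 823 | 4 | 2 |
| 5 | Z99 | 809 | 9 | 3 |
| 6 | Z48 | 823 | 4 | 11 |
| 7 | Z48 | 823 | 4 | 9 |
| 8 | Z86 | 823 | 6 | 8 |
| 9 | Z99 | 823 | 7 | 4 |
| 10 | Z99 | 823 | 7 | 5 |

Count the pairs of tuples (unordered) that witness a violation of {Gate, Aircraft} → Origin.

(Gate=Z99, Aircraft=823): all 4 rows agree on Origin — 0 pairs.
(Gate=Z48, Aircraft=823): all 3 rows agree on Origin — 0 pairs.

0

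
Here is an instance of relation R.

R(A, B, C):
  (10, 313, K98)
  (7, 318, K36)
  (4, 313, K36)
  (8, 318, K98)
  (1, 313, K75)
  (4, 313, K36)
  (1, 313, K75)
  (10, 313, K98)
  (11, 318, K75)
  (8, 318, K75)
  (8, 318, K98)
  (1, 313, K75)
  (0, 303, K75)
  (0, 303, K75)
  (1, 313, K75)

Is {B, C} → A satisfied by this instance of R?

(B=313, C=K98): 2 rows → A = 10, 10 ✓
(B=318, C=K36): 1 row → A = 7 ✓
(B=313, C=K36): 2 rows → A = 4, 4 ✓
(B=318, C=K98): 2 rows → A = 8, 8 ✓
(B=313, C=K75): 4 rows → A = 1, 1, 1, 1 ✓
(B=318, C=K75): 2 rows → A takes values {11, 8} — violation
(B=303, C=K75): 2 rows → A = 0, 0 ✓
Two rows agree on {B, C} but differ on A, so {B, C} → A does not hold.

No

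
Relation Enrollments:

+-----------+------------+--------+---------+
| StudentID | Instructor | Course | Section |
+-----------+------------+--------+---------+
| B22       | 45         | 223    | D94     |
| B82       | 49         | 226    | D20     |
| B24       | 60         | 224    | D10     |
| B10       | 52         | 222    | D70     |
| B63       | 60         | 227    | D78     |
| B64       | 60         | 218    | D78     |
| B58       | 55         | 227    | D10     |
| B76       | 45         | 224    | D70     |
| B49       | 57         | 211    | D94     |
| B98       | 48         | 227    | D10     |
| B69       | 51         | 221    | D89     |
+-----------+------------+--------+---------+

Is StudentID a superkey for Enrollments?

All 11 rows have distinct StudentID values, so StudentID → (all attributes) holds and StudentID is a superkey.

Yes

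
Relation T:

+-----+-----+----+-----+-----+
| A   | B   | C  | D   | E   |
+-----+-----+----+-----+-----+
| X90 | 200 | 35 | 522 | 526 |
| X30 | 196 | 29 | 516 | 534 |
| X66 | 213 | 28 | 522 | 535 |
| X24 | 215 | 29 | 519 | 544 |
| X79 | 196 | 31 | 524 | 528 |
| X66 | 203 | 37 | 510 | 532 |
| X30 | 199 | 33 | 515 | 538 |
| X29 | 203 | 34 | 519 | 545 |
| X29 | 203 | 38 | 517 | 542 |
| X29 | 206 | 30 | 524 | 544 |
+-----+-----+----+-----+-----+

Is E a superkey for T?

No

Two distinct rows share E=544, so E does not determine every attribute — not a superkey.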